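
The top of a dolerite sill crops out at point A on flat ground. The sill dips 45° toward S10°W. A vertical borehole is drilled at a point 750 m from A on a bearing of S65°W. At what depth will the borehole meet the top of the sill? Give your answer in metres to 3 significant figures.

The hole lies 55° from the dip direction, so the down-dip offset is 750 × cos 55° = 430.18 m.
Depth = down-dip offset × tan(dip) = 430.18 × tan 45° = 430.18 × 1.0000
Depth = 430.18 m

430 m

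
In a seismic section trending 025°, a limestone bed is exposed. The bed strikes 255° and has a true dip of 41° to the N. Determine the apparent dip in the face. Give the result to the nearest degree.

Angle between strike (255°) and section (025°): β = 50°.
tan α = tan 41° × sin 50° = 0.8693 × 0.7660 = 0.6659
α = arctan(0.6659) = 33.66°

34°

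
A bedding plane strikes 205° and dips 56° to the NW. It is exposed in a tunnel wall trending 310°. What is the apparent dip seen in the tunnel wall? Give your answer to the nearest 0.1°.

The section lies 75° from the strike.
tan(apparent dip) = tan 56° · sin 75° = 1.4320
apparent dip = arctan 1.4320 = 55.07°

55.1°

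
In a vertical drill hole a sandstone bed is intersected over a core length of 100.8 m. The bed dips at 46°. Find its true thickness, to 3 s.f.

True thickness t = h · cos(dip) = 100.8 × cos 46°
t = 100.8 × 0.6947 = 70.022 m

70.0 m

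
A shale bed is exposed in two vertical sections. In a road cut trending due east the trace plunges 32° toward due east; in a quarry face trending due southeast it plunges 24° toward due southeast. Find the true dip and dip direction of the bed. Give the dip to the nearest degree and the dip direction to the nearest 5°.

The two traces are lines in the plane: v₁ = (sin 90°·cos 32°, cos 90°·cos 32°, −sin 32°), v₂ = (sin 135°·cos 24°, cos 135°·cos 24°, −sin 24°).
n = v₁ × v₂ = (0.342, -0.003, 0.548) (taken with n_z > 0).
True dip = arccos(n_z / |n|) = arccos(0.8480) = 32.0°.
Dip direction = atan2(0.342, -0.003) = 90° (azimuth of n's horizontal projection).

true dip 32°, dip direction 090°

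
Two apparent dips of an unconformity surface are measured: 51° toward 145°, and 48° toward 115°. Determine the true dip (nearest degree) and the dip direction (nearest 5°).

true dip 51°, dip direction 140°

The two traces are lines in the plane: v₁ = (sin 145°·cos 51°, cos 145°·cos 51°, −sin 51°), v₂ = (sin 115°·cos 48°, cos 115°·cos 48°, −sin 48°).
The plane normal is n = v₁ × v₂ ∝ (0.163, -0.203, 0.211).
Dip δ = arctan(|n_h|/n_z) = arctan(0.261/0.211) = 51.1°.
Dip direction = atan2(0.163, -0.203) = 141° (azimuth of n's horizontal projection).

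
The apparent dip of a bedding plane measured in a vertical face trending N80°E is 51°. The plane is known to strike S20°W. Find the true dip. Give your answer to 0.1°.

55.0°

The section is 60° from the strike.
tan δ = tan α / sin β = tan 51° / sin 60° = 1.2349 / 0.8660 = 1.4259
δ = arctan(1.4259) = 54.96°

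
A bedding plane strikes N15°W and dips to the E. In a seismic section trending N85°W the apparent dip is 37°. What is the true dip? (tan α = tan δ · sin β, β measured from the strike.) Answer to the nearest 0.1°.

38.7°

The section is 70° from the strike.
tan δ = tan α / sin β = tan 37° / sin 70° = 0.7536 / 0.9397 = 0.8019
δ = arctan(0.8019) = 38.73°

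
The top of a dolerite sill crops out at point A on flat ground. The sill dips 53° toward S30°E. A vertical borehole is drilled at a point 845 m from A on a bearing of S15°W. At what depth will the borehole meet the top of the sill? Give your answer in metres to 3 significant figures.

793 m

The hole lies 45° from the dip direction, so the down-dip offset is 845 × cos 45° = 597.51 m.
Depth = down-dip offset × tan(dip) = 597.51 × tan 53° = 597.51 × 1.3270
Depth = 792.92 m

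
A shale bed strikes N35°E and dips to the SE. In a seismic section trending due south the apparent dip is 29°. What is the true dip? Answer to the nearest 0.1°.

44.0°

The section is 35° from the strike.
tan δ = tan α / sin β = tan 29° / sin 35° = 0.5543 / 0.5736 = 0.9664
δ = arctan(0.9664) = 44.02°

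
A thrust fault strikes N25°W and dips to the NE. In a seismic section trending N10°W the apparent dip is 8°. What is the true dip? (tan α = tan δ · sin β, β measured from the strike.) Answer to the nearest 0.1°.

28.5°

β = acute angle between strike N25°W and section N10°W = 15°.
tan δ = tan α / sin β = tan 8° / sin 15° = 0.1405 / 0.2588 = 0.5430
δ = arctan(0.5430) = 28.50°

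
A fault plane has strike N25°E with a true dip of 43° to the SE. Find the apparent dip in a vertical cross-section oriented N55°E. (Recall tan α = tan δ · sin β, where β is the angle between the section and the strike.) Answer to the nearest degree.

25°

Angle between strike (N25°E) and section (N55°E): β = 30°.
tan(apparent dip) = tan 43° · sin 30° = 0.4663
α = arctan(0.4663) = 25.00°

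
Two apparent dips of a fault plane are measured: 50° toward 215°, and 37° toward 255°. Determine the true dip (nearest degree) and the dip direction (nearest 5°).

Represent each trace as a vector plunging at its apparent dip toward its trend (east-north-up frame): v₁ = (-0.369, -0.527, -0.766), v₂ = (-0.771, -0.207, -0.602).
Cross product v₁ × v₂ gives the pole to the plane: n ∝ (-0.159, -0.369, 0.330).
Dip δ = arctan(|n_h|/n_z) = arctan(0.402/0.330) = 50.6°.
Dip direction = azimuth of (n_x, n_y) = atan2(-0.159, -0.369) = 203°.

true dip 51°, dip direction 205°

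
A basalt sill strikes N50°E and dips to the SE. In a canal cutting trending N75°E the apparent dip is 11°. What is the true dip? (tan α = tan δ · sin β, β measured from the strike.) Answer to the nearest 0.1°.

24.7°

The section is 25° from the strike.
tan(true dip) = tan 11° / sin 25° = 0.4599
true dip = arctan 0.4599 = 24.70°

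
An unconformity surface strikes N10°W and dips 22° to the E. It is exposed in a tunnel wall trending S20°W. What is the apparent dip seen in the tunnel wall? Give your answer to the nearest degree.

The strike is N10°W and the section trends S20°W; the acute angle between them is β = 30°.
tan α = tan 22° × sin 30° = 0.4040 × 0.5000 = 0.2020
apparent dip = arctan 0.2020 = 11.42°

11°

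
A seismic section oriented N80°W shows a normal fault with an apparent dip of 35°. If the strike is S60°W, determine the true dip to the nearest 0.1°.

The section is 40° from the strike.
tan δ = tan α / sin β = tan 35° / sin 40° = 0.7002 / 0.6428 = 1.0893
true dip = arctan 1.0893 = 47.45°

47.4°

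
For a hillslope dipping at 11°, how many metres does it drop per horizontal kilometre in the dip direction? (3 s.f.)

drop per km = 1000 × tan 11° = 1000 × 0.1944

194 m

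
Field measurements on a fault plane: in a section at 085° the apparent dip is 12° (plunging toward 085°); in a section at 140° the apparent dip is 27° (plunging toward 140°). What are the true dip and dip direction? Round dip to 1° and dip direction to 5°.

true dip 27°, dip direction 150°

Each apparent-dip line lies in the plane. As unit vectors (x east, y north, z up), v₁ plunges 12°→085° and v₂ plunges 27°→140°.
Cross product v₁ × v₂ gives the pole to the plane: n ∝ (0.181, -0.323, 0.714).
tan δ = √(n_x²+n_y²)/n_z = 0.370/0.714, so δ = 27.4°.
Dip direction = azimuth of (n_x, n_y) = atan2(0.181, -0.323) = 151°.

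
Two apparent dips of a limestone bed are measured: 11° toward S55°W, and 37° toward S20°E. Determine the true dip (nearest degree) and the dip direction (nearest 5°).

true dip 37°, dip direction 160°

Each apparent-dip line lies in the plane. As unit vectors (x east, y north, z up), v₁ plunges 11°→S55°W and v₂ plunges 37°→S20°E.
Cross product v₁ × v₂ gives the pole to the plane: n ∝ (0.196, -0.536, 0.757).
tan δ = √(n_x²+n_y²)/n_z = 0.571/0.757, so δ = 37.0°.
Dip direction = azimuth of (n_x, n_y) = atan2(0.196, -0.536) = 160°.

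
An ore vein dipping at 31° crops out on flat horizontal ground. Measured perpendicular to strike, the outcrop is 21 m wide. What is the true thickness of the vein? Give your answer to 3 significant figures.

10.8 m

True thickness t = w · sin(dip) = 21 × sin 31°
t = 21 × 0.5150 = 10.816 m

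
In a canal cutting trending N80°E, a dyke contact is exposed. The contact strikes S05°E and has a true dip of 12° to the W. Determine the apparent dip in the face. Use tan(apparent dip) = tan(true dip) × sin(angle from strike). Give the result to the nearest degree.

The section lies 85° from the strike.
tan(apparent dip) = tan 12° · sin 85° = 0.2117
apparent dip = arctan 0.2117 = 11.96°

12°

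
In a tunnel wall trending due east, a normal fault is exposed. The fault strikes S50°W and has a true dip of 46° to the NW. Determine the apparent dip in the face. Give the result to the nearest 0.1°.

Angle between strike (S50°W) and section (due east): β = 40°.
tan α = tan 46° × sin 40° = 1.0355 × 0.6428 = 0.6656
apparent dip = arctan 0.6656 = 33.65°

33.6°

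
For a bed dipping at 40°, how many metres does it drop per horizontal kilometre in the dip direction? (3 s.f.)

drop per km = 1000 × tan 40° = 1000 × 0.8391

839 m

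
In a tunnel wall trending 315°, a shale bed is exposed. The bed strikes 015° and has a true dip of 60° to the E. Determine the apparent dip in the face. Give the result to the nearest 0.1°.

56.3°

The section lies 60° from the strike.
tan(apparent dip) = tan 60° · sin 60° = 1.5000
α = arctan(1.5000) = 56.31°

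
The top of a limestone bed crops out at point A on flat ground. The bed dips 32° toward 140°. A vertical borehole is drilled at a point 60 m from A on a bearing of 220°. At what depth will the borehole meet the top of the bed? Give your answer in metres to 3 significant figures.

6.51 m

The hole lies 80° from the dip direction, so the down-dip offset is 60 × cos 80° = 10.42 m.
Depth = down-dip offset × tan(dip) = 10.42 × tan 32° = 10.42 × 0.6249
Depth = 6.51 m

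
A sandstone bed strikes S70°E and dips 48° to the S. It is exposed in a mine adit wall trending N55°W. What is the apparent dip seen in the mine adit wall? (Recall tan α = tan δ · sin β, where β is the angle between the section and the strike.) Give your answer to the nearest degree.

16°

The section lies 15° from the strike.
tan α = tan 48° × sin 15° = 1.1106 × 0.2588 = 0.2874
apparent dip = arctan 0.2874 = 16.04°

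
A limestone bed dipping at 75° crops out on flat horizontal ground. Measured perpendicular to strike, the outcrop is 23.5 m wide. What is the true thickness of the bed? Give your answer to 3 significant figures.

True thickness t = w · sin(dip) = 23.5 × sin 75°
t = 23.5 × 0.9659 = 22.699 m

22.7 m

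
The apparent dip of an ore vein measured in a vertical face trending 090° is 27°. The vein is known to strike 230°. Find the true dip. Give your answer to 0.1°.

38.4°

The section is 40° from the strike.
tan δ = tan α / sin β = tan 27° / sin 40° = 0.5095 / 0.6428 = 0.7927
δ = arctan(0.7927) = 38.40°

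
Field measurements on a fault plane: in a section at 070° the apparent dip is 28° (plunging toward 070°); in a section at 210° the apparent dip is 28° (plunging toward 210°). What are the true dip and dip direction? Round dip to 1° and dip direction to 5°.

The two traces are lines in the plane: v₁ = (sin 70°·cos 28°, cos 70°·cos 28°, −sin 28°), v₂ = (sin 210°·cos 28°, cos 210°·cos 28°, −sin 28°).
n = v₁ × v₂ = (0.501, -0.597, 0.501) (taken with n_z > 0).
True dip = arccos(n_z / |n|) = arccos(0.5410) = 57.2°.
The horizontal component of n points toward azimuth atan2(n_x, n_y) = 140°, the dip direction.

true dip 57°, dip direction 140°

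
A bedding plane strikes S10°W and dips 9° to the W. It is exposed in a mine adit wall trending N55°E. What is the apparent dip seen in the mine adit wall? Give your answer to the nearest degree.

6°

Angle between strike (S10°W) and section (N55°E): β = 45°.
tan(apparent dip) = tan 9° · sin 45° = 0.1120
apparent dip = arctan 0.1120 = 6.39°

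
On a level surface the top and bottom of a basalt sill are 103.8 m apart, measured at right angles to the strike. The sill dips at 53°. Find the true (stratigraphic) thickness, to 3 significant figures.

82.9 m

True thickness t = w · sin(dip) = 103.8 × sin 53°
t = 103.8 × 0.7986 = 82.898 m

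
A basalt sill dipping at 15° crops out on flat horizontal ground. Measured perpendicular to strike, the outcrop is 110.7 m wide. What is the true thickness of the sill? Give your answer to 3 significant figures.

True thickness t = w · sin(dip) = 110.7 × sin 15°
t = 110.7 × 0.2588 = 28.651 m

28.7 m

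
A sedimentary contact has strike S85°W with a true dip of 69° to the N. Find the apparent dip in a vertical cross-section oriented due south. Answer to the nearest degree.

Angle between strike (S85°W) and section (due south): β = 85°.
tan α = tan 69° × sin 85° = 2.6051 × 0.9962 = 2.5952
apparent dip = arctan 2.5952 = 68.93°

69°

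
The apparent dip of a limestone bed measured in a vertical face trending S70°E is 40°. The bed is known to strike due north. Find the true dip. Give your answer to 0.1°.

The section is 70° from the strike.
tan(true dip) = tan 40° / sin 70° = 0.8930
δ = arctan(0.8930) = 41.76°

41.8°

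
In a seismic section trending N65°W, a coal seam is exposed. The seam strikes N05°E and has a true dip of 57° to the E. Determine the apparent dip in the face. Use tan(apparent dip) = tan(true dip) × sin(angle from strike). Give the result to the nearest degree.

The section lies 70° from the strike.
tan(apparent dip) = tan 57° · sin 70° = 1.4470
apparent dip = arctan 1.4470 = 55.35°

55°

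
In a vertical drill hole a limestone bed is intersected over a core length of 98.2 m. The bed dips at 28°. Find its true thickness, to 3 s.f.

86.7 m

True thickness t = h · cos(dip) = 98.2 × cos 28°
t = 98.2 × 0.8829 = 86.705 m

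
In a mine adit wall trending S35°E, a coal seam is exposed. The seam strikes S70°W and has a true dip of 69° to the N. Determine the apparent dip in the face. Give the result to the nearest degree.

68°

The strike is S70°W and the section trends S35°E; the acute angle between them is β = 75°.
tan α = tan 69° × sin 75° = 2.6051 × 0.9659 = 2.5163
apparent dip = arctan 2.5163 = 68.33°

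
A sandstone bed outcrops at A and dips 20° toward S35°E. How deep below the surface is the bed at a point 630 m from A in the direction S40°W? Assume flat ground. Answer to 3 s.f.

59.3 m

The hole lies 75° from the dip direction, so the down-dip offset is 630 × cos 75° = 163.06 m.
Depth = down-dip offset × tan(dip) = 163.06 × tan 20° = 163.06 × 0.3640
Depth = 59.35 m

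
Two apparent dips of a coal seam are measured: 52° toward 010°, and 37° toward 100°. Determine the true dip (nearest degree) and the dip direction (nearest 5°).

true dip 56°, dip direction 040°

The two traces are lines in the plane: v₁ = (sin 10°·cos 52°, cos 10°·cos 52°, −sin 52°), v₂ = (sin 100°·cos 37°, cos 100°·cos 37°, −sin 37°).
The plane normal is n = v₁ × v₂ ∝ (0.474, 0.555, 0.492).
tan δ = √(n_x²+n_y²)/n_z = 0.730/0.492, so δ = 56.0°.
Dip direction = azimuth of (n_x, n_y) = atan2(0.474, 0.555) = 40°.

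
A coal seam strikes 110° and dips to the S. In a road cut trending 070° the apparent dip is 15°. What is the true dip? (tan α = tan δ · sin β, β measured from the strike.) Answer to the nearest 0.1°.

β = acute angle between strike 110° and section 070° = 40°.
tan δ = tan α / sin β = tan 15° / sin 40° = 0.2679 / 0.6428 = 0.4169
δ = arctan(0.4169) = 22.63°

22.6°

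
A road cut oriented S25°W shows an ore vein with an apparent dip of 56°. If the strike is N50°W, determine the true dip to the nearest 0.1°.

The section is 75° from the strike.
tan(true dip) = tan 56° / sin 75° = 1.5349
true dip = arctan 1.5349 = 56.91°

56.9°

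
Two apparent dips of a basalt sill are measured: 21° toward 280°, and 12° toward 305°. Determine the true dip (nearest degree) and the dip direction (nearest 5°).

true dip 27°, dip direction 240°

Represent each trace as a vector plunging at its apparent dip toward its trend (east-north-up frame): v₁ = (-0.919, 0.162, -0.358), v₂ = (-0.801, 0.561, -0.208).
The plane normal is n = v₁ × v₂ ∝ (-0.167, -0.096, 0.386).
True dip = arccos(n_z / |n|) = arccos(0.8945) = 26.6°.
The horizontal component of n points toward azimuth atan2(n_x, n_y) = 240°, the dip direction.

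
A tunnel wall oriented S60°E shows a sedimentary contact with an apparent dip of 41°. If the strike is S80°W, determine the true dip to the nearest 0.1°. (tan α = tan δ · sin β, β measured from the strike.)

β = acute angle between strike S80°W and section S60°E = 40°.
tan(true dip) = tan 41° / sin 40° = 1.3524
true dip = arctan 1.3524 = 53.52°

53.5°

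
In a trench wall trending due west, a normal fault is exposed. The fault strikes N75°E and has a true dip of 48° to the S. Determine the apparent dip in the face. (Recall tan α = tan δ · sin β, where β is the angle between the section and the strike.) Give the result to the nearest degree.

The strike is N75°E and the section trends due west; the acute angle between them is β = 15°.
tan α = tan 48° × sin 15° = 1.1106 × 0.2588 = 0.2874
apparent dip = arctan 0.2874 = 16.04°

16°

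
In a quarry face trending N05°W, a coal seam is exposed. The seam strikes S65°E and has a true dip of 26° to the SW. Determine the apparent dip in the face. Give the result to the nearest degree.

23°

The strike is S65°E and the section trends N05°W; the acute angle between them is β = 60°.
tan(apparent dip) = tan 26° · sin 60° = 0.4224
α = arctan(0.4224) = 22.90°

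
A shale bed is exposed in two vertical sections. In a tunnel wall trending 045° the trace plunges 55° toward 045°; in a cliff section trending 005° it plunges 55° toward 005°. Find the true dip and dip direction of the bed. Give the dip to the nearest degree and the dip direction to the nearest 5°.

true dip 57°, dip direction 025°

Represent each trace as a vector plunging at its apparent dip toward its trend (east-north-up frame): v₁ = (0.406, 0.406, -0.819), v₂ = (0.050, 0.571, -0.819).
n = v₁ × v₂ = (0.136, 0.291, 0.211) (taken with n_z > 0).
tan δ = √(n_x²+n_y²)/n_z = 0.321/0.211, so δ = 56.7°.
Dip direction = atan2(0.136, 0.291) = 25° (azimuth of n's horizontal projection).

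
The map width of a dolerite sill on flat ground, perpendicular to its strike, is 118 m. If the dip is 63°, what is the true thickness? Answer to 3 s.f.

105 m

True thickness t = w · sin(dip) = 118 × sin 63°
t = 118 × 0.8910 = 105.139 m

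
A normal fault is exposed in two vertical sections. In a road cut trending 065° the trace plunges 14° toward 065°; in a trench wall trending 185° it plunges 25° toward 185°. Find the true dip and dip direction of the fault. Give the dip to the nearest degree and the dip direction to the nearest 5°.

The two traces are lines in the plane: v₁ = (sin 65°·cos 14°, cos 65°·cos 14°, −sin 14°), v₂ = (sin 185°·cos 25°, cos 185°·cos 25°, −sin 25°).
n = v₁ × v₂ = (0.392, -0.391, 0.762) (taken with n_z > 0).
Dip δ = arctan(|n_h|/n_z) = arctan(0.553/0.762) = 36.0°.
Dip direction = atan2(0.392, -0.391) = 135° (azimuth of n's horizontal projection).

true dip 36°, dip direction 135°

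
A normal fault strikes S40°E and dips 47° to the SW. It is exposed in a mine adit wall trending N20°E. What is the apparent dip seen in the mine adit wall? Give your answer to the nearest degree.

The section lies 60° from the strike.
tan α = tan 47° × sin 60° = 1.0724 × 0.8660 = 0.9287
apparent dip = arctan 0.9287 = 42.88°

43°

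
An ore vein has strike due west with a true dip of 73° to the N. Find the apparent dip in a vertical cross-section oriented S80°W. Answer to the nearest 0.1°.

29.6°

Angle between strike (due west) and section (S80°W): β = 10°.
tan(apparent dip) = tan 73° · sin 10° = 0.5680
α = arctan(0.5680) = 29.60°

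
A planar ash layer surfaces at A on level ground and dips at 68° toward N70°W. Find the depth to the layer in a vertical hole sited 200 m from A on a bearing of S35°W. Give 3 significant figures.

The hole lies 75° from the dip direction, so the down-dip offset is 200 × cos 75° = 51.76 m.
Depth = down-dip offset × tan(dip) = 51.76 × tan 68° = 51.76 × 2.4751
Depth = 128.12 m

128 m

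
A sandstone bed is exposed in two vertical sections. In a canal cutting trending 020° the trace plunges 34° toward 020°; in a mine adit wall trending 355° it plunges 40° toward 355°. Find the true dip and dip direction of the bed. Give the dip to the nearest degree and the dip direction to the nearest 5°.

The two traces are lines in the plane: v₁ = (sin 20°·cos 34°, cos 20°·cos 34°, −sin 34°), v₂ = (sin 355°·cos 40°, cos 355°·cos 40°, −sin 40°).
n = v₁ × v₂ = (-0.074, 0.220, 0.268) (taken with n_z > 0).
tan δ = √(n_x²+n_y²)/n_z = 0.232/0.268, so δ = 40.8°.
Dip direction = azimuth of (n_x, n_y) = atan2(-0.074, 0.220) = 341°.

true dip 41°, dip direction 340°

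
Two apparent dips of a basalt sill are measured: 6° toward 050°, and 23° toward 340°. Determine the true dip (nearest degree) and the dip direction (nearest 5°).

true dip 23°, dip direction 335°

Represent each trace as a vector plunging at its apparent dip toward its trend (east-north-up frame): v₁ = (0.762, 0.639, -0.105), v₂ = (-0.315, 0.865, -0.391).
n = v₁ × v₂ = (-0.159, 0.331, 0.860) (taken with n_z > 0).
True dip = arccos(n_z / |n|) = arccos(0.9198) = 23.1°.
The horizontal component of n points toward azimuth atan2(n_x, n_y) = 334°, the dip direction.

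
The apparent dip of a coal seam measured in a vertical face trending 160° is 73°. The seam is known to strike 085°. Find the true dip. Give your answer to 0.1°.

73.5°

β = acute angle between strike 085° and section 160° = 75°.
tan(true dip) = tan 73° / sin 75° = 3.3862
δ = arctan(3.3862) = 73.55°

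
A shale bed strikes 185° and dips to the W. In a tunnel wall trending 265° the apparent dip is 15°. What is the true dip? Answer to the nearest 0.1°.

15.2°

The section is 80° from the strike.
tan(true dip) = tan 15° / sin 80° = 0.2721
true dip = arctan 0.2721 = 15.22°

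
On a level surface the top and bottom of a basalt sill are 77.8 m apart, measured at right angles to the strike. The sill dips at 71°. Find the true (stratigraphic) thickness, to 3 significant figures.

True thickness t = w · sin(dip) = 77.8 × sin 71°
t = 77.8 × 0.9455 = 73.561 m

73.6 m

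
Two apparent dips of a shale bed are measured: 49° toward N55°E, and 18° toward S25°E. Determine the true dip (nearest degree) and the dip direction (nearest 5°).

Each apparent-dip line lies in the plane. As unit vectors (x east, y north, z up), v₁ plunges 49°→N55°E and v₂ plunges 18°→S25°E.
Cross product v₁ × v₂ gives the pole to the plane: n ∝ (0.767, 0.137, 0.614).
Dip δ = arctan(|n_h|/n_z) = arctan(0.779/0.614) = 51.7°.
Dip direction = atan2(0.767, 0.137) = 80° (azimuth of n's horizontal projection).

true dip 52°, dip direction 080°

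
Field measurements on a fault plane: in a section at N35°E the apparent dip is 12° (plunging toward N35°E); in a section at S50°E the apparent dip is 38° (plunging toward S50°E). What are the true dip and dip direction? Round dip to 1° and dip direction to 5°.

true dip 40°, dip direction 110°

Represent each trace as a vector plunging at its apparent dip toward its trend (east-north-up frame): v₁ = (0.561, 0.801, -0.208), v₂ = (0.604, -0.507, -0.616).
The plane normal is n = v₁ × v₂ ∝ (0.599, -0.220, 0.768).
True dip = arccos(n_z / |n|) = arccos(0.7693) = 39.7°.
Dip direction = atan2(0.599, -0.220) = 110° (azimuth of n's horizontal projection).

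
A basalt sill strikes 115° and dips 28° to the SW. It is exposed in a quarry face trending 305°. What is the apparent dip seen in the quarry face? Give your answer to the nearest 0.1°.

5.3°

The section lies 10° from the strike.
tan(apparent dip) = tan 28° · sin 10° = 0.0923
apparent dip = arctan 0.0923 = 5.28°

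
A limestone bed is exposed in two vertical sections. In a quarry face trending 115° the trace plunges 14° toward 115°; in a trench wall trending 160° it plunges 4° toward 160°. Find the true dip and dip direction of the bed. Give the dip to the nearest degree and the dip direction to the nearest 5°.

Each apparent-dip line lies in the plane. As unit vectors (x east, y north, z up), v₁ plunges 14°→115° and v₂ plunges 4°→160°.
n = v₁ × v₂ = (0.198, 0.021, 0.684) (taken with n_z > 0).
True dip = arccos(n_z / |n|) = arccos(0.9601) = 16.2°.
Dip direction = atan2(0.198, 0.021) = 84° (azimuth of n's horizontal projection).

true dip 16°, dip direction 085°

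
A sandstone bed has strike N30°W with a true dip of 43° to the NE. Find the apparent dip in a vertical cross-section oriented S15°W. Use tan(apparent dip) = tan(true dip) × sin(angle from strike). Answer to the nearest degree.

33°

Angle between strike (N30°W) and section (S15°W): β = 45°.
tan α = tan 43° × sin 45° = 0.9325 × 0.7071 = 0.6594
α = arctan(0.6594) = 33.40°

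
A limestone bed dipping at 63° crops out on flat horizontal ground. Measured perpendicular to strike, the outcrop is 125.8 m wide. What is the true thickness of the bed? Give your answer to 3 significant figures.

True thickness t = w · sin(dip) = 125.8 × sin 63°
t = 125.8 × 0.8910 = 112.089 m

112 m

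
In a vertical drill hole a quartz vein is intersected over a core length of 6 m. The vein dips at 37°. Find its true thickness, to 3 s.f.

True thickness t = h · cos(dip) = 6 × cos 37°
t = 6 × 0.7986 = 4.792 m

4.79 m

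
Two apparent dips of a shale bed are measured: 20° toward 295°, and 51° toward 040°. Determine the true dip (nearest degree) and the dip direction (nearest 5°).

true dip 55°, dip direction 010°

Each apparent-dip line lies in the plane. As unit vectors (x east, y north, z up), v₁ plunges 20°→295° and v₂ plunges 51°→040°.
The plane normal is n = v₁ × v₂ ∝ (0.144, 0.800, 0.571).
tan δ = √(n_x²+n_y²)/n_z = 0.813/0.571, so δ = 54.9°.
Dip direction = azimuth of (n_x, n_y) = atan2(0.144, 0.800) = 10°.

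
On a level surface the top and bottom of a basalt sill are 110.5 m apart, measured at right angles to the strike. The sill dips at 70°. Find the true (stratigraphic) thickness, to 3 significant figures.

True thickness t = w · sin(dip) = 110.5 × sin 70°
t = 110.5 × 0.9397 = 103.836 m

104 m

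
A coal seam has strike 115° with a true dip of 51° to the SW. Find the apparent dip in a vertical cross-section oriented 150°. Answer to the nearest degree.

Angle between strike (115°) and section (150°): β = 35°.
tan α = tan 51° × sin 35° = 1.2349 × 0.5736 = 0.7083
α = arctan(0.7083) = 35.31°

35°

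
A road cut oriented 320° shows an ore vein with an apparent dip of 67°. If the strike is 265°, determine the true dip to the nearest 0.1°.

The section is 55° from the strike.
tan(true dip) = tan 67° / sin 55° = 2.8760
true dip = arctan 2.8760 = 70.83°

70.8°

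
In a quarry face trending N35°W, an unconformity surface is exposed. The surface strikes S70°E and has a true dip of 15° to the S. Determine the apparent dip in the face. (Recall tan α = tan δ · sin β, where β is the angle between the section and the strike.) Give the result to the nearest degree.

9°

Angle between strike (S70°E) and section (N35°W): β = 35°.
tan(apparent dip) = tan 15° · sin 35° = 0.1537
apparent dip = arctan 0.1537 = 8.74°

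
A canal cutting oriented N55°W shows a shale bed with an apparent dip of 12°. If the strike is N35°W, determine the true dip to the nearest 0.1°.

31.9°

The section is 20° from the strike.
tan(true dip) = tan 12° / sin 20° = 0.6215
δ = arctan(0.6215) = 31.86°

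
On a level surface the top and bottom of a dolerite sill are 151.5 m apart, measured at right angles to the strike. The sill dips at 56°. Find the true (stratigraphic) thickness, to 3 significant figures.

126 m

True thickness t = w · sin(dip) = 151.5 × sin 56°
t = 151.5 × 0.8290 = 125.599 m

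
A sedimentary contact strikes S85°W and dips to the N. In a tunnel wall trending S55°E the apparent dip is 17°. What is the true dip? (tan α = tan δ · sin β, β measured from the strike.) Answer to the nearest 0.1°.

β = acute angle between strike S85°W and section S55°E = 40°.
tan δ = tan α / sin β = tan 17° / sin 40° = 0.3057 / 0.6428 = 0.4756
δ = arctan(0.4756) = 25.44°

25.4°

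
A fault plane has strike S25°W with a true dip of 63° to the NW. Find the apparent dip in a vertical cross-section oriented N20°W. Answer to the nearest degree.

The section lies 45° from the strike.
tan(apparent dip) = tan 63° · sin 45° = 1.3878
apparent dip = arctan 1.3878 = 54.22°

54°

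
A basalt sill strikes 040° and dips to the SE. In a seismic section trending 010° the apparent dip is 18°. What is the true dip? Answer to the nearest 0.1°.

33.0°

β = acute angle between strike 040° and section 010° = 30°.
tan(true dip) = tan 18° / sin 30° = 0.6498
δ = arctan(0.6498) = 33.02°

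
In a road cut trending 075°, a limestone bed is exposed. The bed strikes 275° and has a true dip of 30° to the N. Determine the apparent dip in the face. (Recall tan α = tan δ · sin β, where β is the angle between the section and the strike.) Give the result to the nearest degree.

11°

The strike is 275° and the section trends 075°; the acute angle between them is β = 20°.
tan(apparent dip) = tan 30° · sin 20° = 0.1975
α = arctan(0.1975) = 11.17°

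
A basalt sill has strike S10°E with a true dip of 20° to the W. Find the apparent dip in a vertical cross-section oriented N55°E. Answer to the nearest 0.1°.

18.3°

The strike is S10°E and the section trends N55°E; the acute angle between them is β = 65°.
tan α = tan 20° × sin 65° = 0.3640 × 0.9063 = 0.3299
apparent dip = arctan 0.3299 = 18.26°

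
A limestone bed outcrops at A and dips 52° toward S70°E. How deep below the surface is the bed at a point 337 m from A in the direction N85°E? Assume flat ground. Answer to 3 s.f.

The hole lies 25° from the dip direction, so the down-dip offset is 337 × cos 25° = 305.43 m.
Depth = down-dip offset × tan(dip) = 305.43 × tan 52° = 305.43 × 1.2799
Depth = 390.93 m

391 m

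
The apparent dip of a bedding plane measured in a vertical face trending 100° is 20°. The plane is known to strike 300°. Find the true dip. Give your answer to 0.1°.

46.8°

The section is 20° from the strike.
tan(true dip) = tan 20° / sin 20° = 1.0642
true dip = arctan 1.0642 = 46.78°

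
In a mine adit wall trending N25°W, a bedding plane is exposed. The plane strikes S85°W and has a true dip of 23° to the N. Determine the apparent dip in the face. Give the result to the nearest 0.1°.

Angle between strike (S85°W) and section (N25°W): β = 70°.
tan α = tan 23° × sin 70° = 0.4245 × 0.9397 = 0.3989
α = arctan(0.3989) = 21.75°

21.7°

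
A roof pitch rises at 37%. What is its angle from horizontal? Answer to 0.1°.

20.3°

tan θ = 37/100 = 0.3700
θ = arctan(0.3700) = 20.30°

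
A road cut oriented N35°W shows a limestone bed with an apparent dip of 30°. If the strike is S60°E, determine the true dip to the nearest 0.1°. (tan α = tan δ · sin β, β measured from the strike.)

53.8°

β = acute angle between strike S60°E and section N35°W = 25°.
tan δ = tan α / sin β = tan 30° / sin 25° = 0.5774 / 0.4226 = 1.3661
true dip = arctan 1.3661 = 53.80°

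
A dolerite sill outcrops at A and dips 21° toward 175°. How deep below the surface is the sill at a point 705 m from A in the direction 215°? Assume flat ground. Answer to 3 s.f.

207 m

The hole lies 40° from the dip direction, so the down-dip offset is 705 × cos 40° = 540.06 m.
Depth = down-dip offset × tan(dip) = 540.06 × tan 21° = 540.06 × 0.3839
Depth = 207.31 m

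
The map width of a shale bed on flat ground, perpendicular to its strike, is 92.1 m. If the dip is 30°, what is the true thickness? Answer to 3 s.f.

True thickness t = w · sin(dip) = 92.1 × sin 30°
t = 92.1 × 0.5000 = 46.050 m

46.0 m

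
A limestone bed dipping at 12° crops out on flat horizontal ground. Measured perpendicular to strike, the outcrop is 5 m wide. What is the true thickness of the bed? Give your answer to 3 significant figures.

True thickness t = w · sin(dip) = 5 × sin 12°
t = 5 × 0.2079 = 1.040 m

1.04 m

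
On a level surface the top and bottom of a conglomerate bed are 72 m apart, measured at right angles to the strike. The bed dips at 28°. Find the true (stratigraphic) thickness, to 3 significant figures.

33.8 m

True thickness t = w · sin(dip) = 72 × sin 28°
t = 72 × 0.4695 = 33.802 m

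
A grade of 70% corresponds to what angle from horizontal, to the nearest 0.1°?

tan θ = 70/100 = 0.7000
θ = arctan(0.7000) = 34.99°

35.0°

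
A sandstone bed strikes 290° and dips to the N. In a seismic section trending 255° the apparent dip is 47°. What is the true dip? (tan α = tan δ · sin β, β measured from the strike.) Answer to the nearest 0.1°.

The section is 35° from the strike.
tan(true dip) = tan 47° / sin 35° = 1.8696
true dip = arctan 1.8696 = 61.86°

61.9°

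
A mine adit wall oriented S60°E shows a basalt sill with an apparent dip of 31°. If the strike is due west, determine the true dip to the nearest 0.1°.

β = acute angle between strike due west and section S60°E = 30°.
tan(true dip) = tan 31° / sin 30° = 1.2017
true dip = arctan 1.2017 = 50.23°

50.2°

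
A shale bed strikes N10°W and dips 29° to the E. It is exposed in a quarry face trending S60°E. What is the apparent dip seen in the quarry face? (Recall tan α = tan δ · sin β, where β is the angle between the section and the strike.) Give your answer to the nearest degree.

The section lies 50° from the strike.
tan α = tan 29° × sin 50° = 0.5543 × 0.7660 = 0.4246
apparent dip = arctan 0.4246 = 23.01°

23°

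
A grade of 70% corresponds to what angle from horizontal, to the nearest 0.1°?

tan θ = 70/100 = 0.7000
θ = arctan(0.7000) = 34.99°

35.0°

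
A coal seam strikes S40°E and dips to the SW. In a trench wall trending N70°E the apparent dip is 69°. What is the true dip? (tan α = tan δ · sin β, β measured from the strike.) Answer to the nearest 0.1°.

The section is 70° from the strike.
tan δ = tan α / sin β = tan 69° / sin 70° = 2.6051 / 0.9397 = 2.7723
δ = arctan(2.7723) = 70.16°

70.2°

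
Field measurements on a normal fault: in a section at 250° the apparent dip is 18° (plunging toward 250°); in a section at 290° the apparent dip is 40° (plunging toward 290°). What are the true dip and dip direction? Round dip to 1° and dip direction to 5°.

true dip 44°, dip direction 320°

Each apparent-dip line lies in the plane. As unit vectors (x east, y north, z up), v₁ plunges 18°→250° and v₂ plunges 40°→290°.
The plane normal is n = v₁ × v₂ ∝ (-0.290, 0.352, 0.468).
True dip = arccos(n_z / |n|) = arccos(0.7164) = 44.2°.
The horizontal component of n points toward azimuth atan2(n_x, n_y) = 321°, the dip direction.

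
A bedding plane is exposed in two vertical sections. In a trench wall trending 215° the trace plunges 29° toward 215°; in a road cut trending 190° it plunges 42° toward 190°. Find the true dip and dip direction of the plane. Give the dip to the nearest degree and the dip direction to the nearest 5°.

Each apparent-dip line lies in the plane. As unit vectors (x east, y north, z up), v₁ plunges 29°→215° and v₂ plunges 42°→190°.
Cross product v₁ × v₂ gives the pole to the plane: n ∝ (0.125, -0.273, 0.275).
True dip = arccos(n_z / |n|) = arccos(0.6751) = 47.5°.
Dip direction = atan2(0.125, -0.273) = 155° (azimuth of n's horizontal projection).

true dip 48°, dip direction 155°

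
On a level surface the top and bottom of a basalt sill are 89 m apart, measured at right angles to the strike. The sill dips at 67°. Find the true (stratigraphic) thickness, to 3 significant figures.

81.9 m

True thickness t = w · sin(dip) = 89 × sin 67°
t = 89 × 0.9205 = 81.925 m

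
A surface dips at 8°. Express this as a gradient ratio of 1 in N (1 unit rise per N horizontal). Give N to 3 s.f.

1 in 7.12

1 : N means tan θ = 1/N, so N = 1/tan 8° = 1/0.1405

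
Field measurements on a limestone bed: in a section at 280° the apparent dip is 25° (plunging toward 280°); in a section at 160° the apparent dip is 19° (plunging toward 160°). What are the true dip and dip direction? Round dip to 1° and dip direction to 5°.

Each apparent-dip line lies in the plane. As unit vectors (x east, y north, z up), v₁ plunges 25°→280° and v₂ plunges 19°→160°.
n = v₁ × v₂ = (-0.427, -0.427, 0.742) (taken with n_z > 0).
Dip δ = arctan(|n_h|/n_z) = arctan(0.604/0.742) = 39.1°.
The horizontal component of n points toward azimuth atan2(n_x, n_y) = 225°, the dip direction.

true dip 39°, dip direction 225°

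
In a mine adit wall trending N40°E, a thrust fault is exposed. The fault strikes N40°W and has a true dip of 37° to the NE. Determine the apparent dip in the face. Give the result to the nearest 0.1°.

36.6°

Angle between strike (N40°W) and section (N40°E): β = 80°.
tan α = tan 37° × sin 80° = 0.7536 × 0.9848 = 0.7421
apparent dip = arctan 0.7421 = 36.58°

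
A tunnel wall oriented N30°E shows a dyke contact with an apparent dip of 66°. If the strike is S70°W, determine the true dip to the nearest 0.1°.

β = acute angle between strike S70°W and section N30°E = 40°.
tan δ = tan α / sin β = tan 66° / sin 40° = 2.2460 / 0.6428 = 3.4942
true dip = arctan 3.4942 = 74.03°

74.0°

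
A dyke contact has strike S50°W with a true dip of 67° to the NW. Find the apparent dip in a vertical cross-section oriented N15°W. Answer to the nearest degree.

The strike is S50°W and the section trends N15°W; the acute angle between them is β = 65°.
tan(apparent dip) = tan 67° · sin 65° = 2.1351
apparent dip = arctan 2.1351 = 64.90°

65°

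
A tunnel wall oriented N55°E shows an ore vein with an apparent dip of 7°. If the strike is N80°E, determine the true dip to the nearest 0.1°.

16.2°

β = acute angle between strike N80°E and section N55°E = 25°.
tan δ = tan α / sin β = tan 7° / sin 25° = 0.1228 / 0.4226 = 0.2905
true dip = arctan 0.2905 = 16.20°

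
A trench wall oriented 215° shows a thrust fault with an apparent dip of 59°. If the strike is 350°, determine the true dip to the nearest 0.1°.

67.0°

β = acute angle between strike 350° and section 215° = 45°.
tan δ = tan α / sin β = tan 59° / sin 45° = 1.6643 / 0.7071 = 2.3536
δ = arctan(2.3536) = 66.98°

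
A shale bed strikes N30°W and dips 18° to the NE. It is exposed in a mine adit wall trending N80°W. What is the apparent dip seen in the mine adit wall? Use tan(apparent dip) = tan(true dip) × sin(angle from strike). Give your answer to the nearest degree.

14°

The section lies 50° from the strike.
tan(apparent dip) = tan 18° · sin 50° = 0.2489
α = arctan(0.2489) = 13.98°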